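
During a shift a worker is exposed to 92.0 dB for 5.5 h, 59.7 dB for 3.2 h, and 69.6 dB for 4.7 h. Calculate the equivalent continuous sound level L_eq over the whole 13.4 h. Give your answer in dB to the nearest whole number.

Weight each interval's intensity by its duration and average over T = 13.4 h:
Σ tᵢ·10^(Lᵢ/10) = 5.5·10^(92.0/10) + 3.2·10^(59.7/10) + 4.7·10^(69.6/10) = 8.763e+09.
L_eq = 10·log₁₀(8.763e+09/13.4) = 88.16 dB.

88 dB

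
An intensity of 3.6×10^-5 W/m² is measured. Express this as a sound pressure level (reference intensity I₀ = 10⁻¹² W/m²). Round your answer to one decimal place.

75.6 dB

Dividing by I₀ shifts the exponent by 12: I/I₀ = 3.6×10^7.
L = 10·(0.5563 + 7) = 75.56 dB.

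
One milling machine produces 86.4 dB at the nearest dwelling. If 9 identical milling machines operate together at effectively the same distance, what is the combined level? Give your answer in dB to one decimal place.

95.9 dB

L_total = L₁ + 10·log₁₀ N for N identical incoherent sources.
L_total = 86.4 + 10·log₁₀(9) = 86.4 + 9.542 = 95.94 dB.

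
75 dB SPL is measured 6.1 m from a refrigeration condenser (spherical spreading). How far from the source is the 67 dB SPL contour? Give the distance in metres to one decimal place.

15.3 m

The 8.0 dB drop corresponds to a distance ratio of 10^(8.0/20) for a point source.
r₂ = 6.1·10^((75−67)/20) = 6.1·10^(8.0/20) = 15.32 m.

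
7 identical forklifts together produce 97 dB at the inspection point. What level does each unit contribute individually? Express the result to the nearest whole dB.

89 dB

7 equal contributions raise the level by 10·log₁₀ 7 = 8.451 dB, so each unit alone gives 97 − 8.451.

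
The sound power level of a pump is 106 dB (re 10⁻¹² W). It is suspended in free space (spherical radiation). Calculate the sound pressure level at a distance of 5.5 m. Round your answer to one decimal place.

L_p = L_w − 10·log₁₀(4π·r²) with r = 5.5 m.
4π·r² = 380.1 m², 10·log₁₀ of that is 25.799 dB.
L_p = 106 − 25.799 = 80.20 dB.

80.2 dB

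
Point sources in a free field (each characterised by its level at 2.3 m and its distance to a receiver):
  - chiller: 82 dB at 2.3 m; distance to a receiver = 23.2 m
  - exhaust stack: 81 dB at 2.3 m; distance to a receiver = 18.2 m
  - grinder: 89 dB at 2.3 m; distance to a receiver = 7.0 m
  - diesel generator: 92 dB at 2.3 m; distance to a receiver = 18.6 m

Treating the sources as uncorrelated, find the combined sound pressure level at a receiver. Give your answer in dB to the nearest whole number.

Propagate each source to the receiver with L = L_ref − 20·log₁₀(r/r_ref), then add intensities.
chiller: 82 − 20·log₁₀(23.2/2.3) = 82 − 20.08 = 61.92 dB.
exhaust stack: 81 − 20·log₁₀(18.2/2.3) = 81 − 17.97 = 63.03 dB.
grinder: 89 − 20·log₁₀(7.0/2.3) = 89 − 9.67 = 79.33 dB.
diesel generator: 92 − 20·log₁₀(18.6/2.3) = 92 − 18.16 = 73.84 dB.
Σ 10^(L/10) = 1.136e+08 → L_total = 10·log₁₀(1.136e+08) = 80.55 dB.

81 dB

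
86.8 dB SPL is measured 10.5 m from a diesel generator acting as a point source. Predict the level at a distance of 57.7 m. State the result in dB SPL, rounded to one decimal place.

Point-source attenuation: ΔL = 20·log₁₀(r₂/r₁) = 20·log₁₀(57.7/10.5) = 14.800 dB.
L₂ = 86.8 − 20·log₁₀(57.7/10.5) = 86.8 − 14.800 = 72.00 dB SPL.

72.0 dB SPL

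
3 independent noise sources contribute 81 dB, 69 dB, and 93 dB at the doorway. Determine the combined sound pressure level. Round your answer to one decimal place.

For uncorrelated sources the intensities add, so convert each level to linear form, sum, and take 10·log₁₀ of the total.
Σ 10^(L/10) = 10^(81/10) + 10^(69/10) + 10^(93/10) = 2.129e+09.
L_total = 10·log₁₀(2.129e+09) = 93.28 dB.

93.3 dB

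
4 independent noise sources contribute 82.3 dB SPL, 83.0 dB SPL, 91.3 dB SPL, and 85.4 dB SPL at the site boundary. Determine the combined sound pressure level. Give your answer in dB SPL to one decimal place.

93.1 dB SPL

For uncorrelated sources the intensities add, so convert each level to linear form, sum, and take 10·log₁₀ of the total.
Σ 10^(L/10) = 10^(82.3/10) + 10^(83.0/10) + 10^(91.3/10) + 10^(85.4/10) = 2.065e+09.
L_total = 10·log₁₀(2.065e+09) = 93.15 dB SPL.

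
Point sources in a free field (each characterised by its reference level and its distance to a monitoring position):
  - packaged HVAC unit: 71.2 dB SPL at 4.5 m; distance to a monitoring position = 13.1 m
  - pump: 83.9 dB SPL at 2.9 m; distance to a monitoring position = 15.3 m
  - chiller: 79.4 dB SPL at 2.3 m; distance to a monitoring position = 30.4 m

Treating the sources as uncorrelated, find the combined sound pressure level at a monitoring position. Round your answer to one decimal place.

Propagate each source to the receiver with L = L_ref − 20·log₁₀(r/r_ref), then add intensities.
packaged HVAC unit: 71.2 − 20·log₁₀(13.1/4.5) = 71.2 − 9.28 = 61.92 dB SPL.
pump: 83.9 − 20·log₁₀(15.3/2.9) = 83.9 − 14.45 = 69.45 dB SPL.
chiller: 79.4 − 20·log₁₀(30.4/2.3) = 79.4 − 22.42 = 56.98 dB SPL.
Σ 10^(L/10) = 1.087e+07 → L_total = 10·log₁₀(1.087e+07) = 70.36 dB SPL.

70.4 dB SPL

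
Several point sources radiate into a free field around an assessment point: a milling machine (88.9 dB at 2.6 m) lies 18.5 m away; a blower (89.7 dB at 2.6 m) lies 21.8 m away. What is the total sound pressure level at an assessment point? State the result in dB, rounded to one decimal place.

74.6 dB

Propagate each source to the receiver with L = L_ref − 20·log₁₀(r/r_ref), then add intensities.
milling machine: 88.9 − 20·log₁₀(18.5/2.6) = 88.9 − 17.04 = 71.86 dB.
blower: 89.7 − 20·log₁₀(21.8/2.6) = 89.7 − 18.47 = 71.23 dB.
Σ 10^(L/10) = 2.861e+07 → L_total = 10·log₁₀(2.861e+07) = 74.56 dB.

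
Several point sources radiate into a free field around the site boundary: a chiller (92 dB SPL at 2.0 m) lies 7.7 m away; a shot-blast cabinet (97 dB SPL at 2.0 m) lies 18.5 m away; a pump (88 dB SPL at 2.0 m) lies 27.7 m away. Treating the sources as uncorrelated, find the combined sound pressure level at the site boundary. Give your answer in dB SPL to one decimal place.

Apply inverse-square spreading to bring every level to the receiver, then sum 10^(L/10).
chiller: 92 − 20·log₁₀(7.7/2.0) = 92 − 11.71 = 80.29 dB SPL.
shot-blast cabinet: 97 − 20·log₁₀(18.5/2.0) = 97 − 19.32 = 77.68 dB SPL.
pump: 88 − 20·log₁₀(27.7/2.0) = 88 − 22.83 = 65.17 dB SPL.
Σ 10^(L/10) = 1.688e+08 → L_total = 10·log₁₀(1.688e+08) = 82.27 dB SPL.

82.3 dB SPL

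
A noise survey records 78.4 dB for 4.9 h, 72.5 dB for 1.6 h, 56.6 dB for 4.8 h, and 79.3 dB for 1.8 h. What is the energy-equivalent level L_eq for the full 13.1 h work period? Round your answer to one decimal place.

Weight each interval's intensity by its duration and average over T = 13.1 h:
Σ tᵢ·10^(Lᵢ/10) = 4.9·10^(78.4/10) + 1.6·10^(72.5/10) + 4.8·10^(56.6/10) + 1.8·10^(79.3/10) = 5.228e+08.
L_eq = 10·log₁₀(5.228e+08/13.1) = 76.01 dB.

76.0 dB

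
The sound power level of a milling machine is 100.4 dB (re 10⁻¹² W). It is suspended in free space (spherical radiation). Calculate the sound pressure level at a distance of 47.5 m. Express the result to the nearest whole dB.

Free-field spherical radiation: L_p = L_w − 10·log₁₀(4π·r²), r = 47.5 m.
4π·r² = 2.835e+04 m², 10·log₁₀ of that is 44.526 dB.
L_p = 100.4 − 44.526 = 55.87 dB.

56 dB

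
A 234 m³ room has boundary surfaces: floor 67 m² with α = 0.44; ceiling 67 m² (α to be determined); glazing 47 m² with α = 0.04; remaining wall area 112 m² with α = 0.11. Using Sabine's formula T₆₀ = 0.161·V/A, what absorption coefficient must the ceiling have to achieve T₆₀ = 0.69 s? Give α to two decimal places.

0.16

Required total absorption A = 0.161·234/0.69 = 54.60 m².
Absorption from the other surfaces = 67·0.44 + 47·0.04 + 112·0.11 = 43.68 m², so the ceiling must supply 10.92 m² over 67 m².
α = 10.92/67 = 0.163.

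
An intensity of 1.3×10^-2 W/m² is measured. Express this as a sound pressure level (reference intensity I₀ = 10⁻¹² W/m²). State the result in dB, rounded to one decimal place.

101.1 dB

L = 10·log₁₀(I/I₀) = 10·log₁₀(1.3×10^-2/10⁻¹²) = 10·log₁₀(1.3×10^10).
L = 10·(0.1139 + 10) = 101.14 dB.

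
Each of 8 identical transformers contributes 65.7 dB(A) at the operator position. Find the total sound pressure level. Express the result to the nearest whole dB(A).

75 dB(A)

With 8 equal, uncorrelated contributions the intensity is 8× that of one unit, giving a rise of 10·log₁₀ 8.
L_total = 65.7 + 10·log₁₀(8) = 65.7 + 9.031 = 74.73 dB(A).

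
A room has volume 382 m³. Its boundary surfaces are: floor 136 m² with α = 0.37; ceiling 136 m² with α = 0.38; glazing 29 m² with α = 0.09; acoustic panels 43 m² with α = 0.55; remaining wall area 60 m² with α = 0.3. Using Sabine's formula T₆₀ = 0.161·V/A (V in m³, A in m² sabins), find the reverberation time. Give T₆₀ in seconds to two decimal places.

A = Σ Sᵢαᵢ = 136·0.37 + 136·0.38 + 29·0.09 + 43·0.55 + 60·0.3 = 146.26 m².
T₆₀ = 0.161 × 382 / 146.26 = 0.420 s.

0.42 s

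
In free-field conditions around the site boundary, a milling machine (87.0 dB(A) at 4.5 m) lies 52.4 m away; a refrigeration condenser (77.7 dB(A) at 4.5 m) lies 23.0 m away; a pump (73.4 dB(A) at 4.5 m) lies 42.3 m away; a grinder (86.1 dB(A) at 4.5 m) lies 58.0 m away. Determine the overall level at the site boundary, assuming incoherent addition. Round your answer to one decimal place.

69.4 dB(A)

First find each source's level at the receiver (point-source: −20·log₁₀(r/r_ref)), then combine on an intensity basis.
milling machine: 87.0 − 20·log₁₀(52.4/4.5) = 87.0 − 21.32 = 65.68 dB(A).
refrigeration condenser: 77.7 − 20·log₁₀(23.0/4.5) = 77.7 − 14.17 = 63.53 dB(A).
pump: 73.4 − 20·log₁₀(42.3/4.5) = 73.4 − 19.46 = 53.94 dB(A).
grinder: 86.1 − 20·log₁₀(58.0/4.5) = 86.1 − 22.20 = 63.90 dB(A).
Σ 10^(L/10) = 8.650e+06 → L_total = 10·log₁₀(8.650e+06) = 69.37 dB(A).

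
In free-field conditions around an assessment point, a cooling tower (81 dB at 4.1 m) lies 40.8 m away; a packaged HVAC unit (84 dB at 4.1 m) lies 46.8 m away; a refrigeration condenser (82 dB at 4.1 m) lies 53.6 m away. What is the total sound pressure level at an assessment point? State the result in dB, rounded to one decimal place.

Apply inverse-square spreading to bring every level to the receiver, then sum 10^(L/10).
cooling tower: 81 − 20·log₁₀(40.8/4.1) = 81 − 19.96 = 61.04 dB.
packaged HVAC unit: 84 − 20·log₁₀(46.8/4.1) = 84 − 21.15 = 62.85 dB.
refrigeration condenser: 82 − 20·log₁₀(53.6/4.1) = 82 − 22.33 = 59.67 dB.
Σ 10^(L/10) = 4.126e+06 → L_total = 10·log₁₀(4.126e+06) = 66.16 dB.

66.2 dB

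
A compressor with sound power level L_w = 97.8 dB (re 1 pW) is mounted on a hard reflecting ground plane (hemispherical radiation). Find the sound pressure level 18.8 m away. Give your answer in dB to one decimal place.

Free-field hemispherical radiation: L_p = L_w − 10·log₁₀(2π·r²), r = 18.8 m.
2π·r² = 2221 m², 10·log₁₀ of that is 33.465 dB.
L_p = 97.8 − 33.465 = 64.34 dB.

64.3 dB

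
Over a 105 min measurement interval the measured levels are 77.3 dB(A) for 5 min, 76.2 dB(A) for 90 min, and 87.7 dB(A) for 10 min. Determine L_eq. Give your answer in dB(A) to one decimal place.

Weight each interval's intensity by its duration and average over T = 105 min:
Σ tᵢ·10^(Lᵢ/10) = 5·10^(77.3/10) + 90·10^(76.2/10) + 10·10^(87.7/10) = 9.909e+09.
L_eq = 10·log₁₀(9.909e+09/105) = 79.75 dB(A).

79.7 dB(A)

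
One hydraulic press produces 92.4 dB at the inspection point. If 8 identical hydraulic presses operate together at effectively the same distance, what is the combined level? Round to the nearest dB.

N identical incoherent sources raise the level by 10·log₁₀ N.
L_total = 92.4 + 10·log₁₀(8) = 92.4 + 9.031 = 101.43 dB.

101 dB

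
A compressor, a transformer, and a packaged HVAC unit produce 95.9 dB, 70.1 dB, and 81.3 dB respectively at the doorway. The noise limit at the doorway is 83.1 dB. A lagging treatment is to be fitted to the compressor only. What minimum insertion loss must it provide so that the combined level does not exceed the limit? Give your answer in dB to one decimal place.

18.2 dB

The untreated sources together contribute 10^(70.1/10) + 10^(81.3/10) = 1.451e+08, i.e. 81.62 dB.
To meet 83.1 dB overall, the treated compressor may contribute at most 10^(83.1/10) − 1.451e+08 = 5.904e+07, i.e. 77.71 dB.
So the compressor must be reduced from 95.9 to 77.71 dB: IL = 18.19 dB.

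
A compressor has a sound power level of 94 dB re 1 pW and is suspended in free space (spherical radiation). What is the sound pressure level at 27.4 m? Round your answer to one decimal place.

Free-field spherical radiation: L_p = L_w − 10·log₁₀(4π·r²), r = 27.4 m.
4π·r² = 9434 m², 10·log₁₀ of that is 39.747 dB.
L_p = 94 − 39.747 = 54.25 dB.

54.3 dB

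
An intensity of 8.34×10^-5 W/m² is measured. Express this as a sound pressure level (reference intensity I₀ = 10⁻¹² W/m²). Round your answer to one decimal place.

L = 10·log₁₀(I/I₀) = 10·log₁₀(8.34×10^-5/10⁻¹²) = 10·log₁₀(8.34×10^7).
L = 10·(0.9212 + 7) = 79.21 dB.

79.2 dB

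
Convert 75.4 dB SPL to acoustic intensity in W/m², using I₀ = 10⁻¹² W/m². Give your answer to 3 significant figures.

3.47e-05 W/m²

I/I₀ = 10^(75.4/10) = 3.467e+07, so I = 3.467e+07 × 10⁻¹² W/m².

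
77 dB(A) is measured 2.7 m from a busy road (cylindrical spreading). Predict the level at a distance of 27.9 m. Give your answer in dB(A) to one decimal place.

Cylindrical spreading from a line source gives a 10·log₁₀(r₂/r₁) drop.
L₂ = 77 − 10·log₁₀(27.9/2.7) = 77 − 10.142 = 66.86 dB(A).

66.9 dB(A)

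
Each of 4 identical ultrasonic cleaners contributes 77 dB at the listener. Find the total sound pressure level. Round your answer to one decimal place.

L_total = L₁ + 10·log₁₀ N for N identical incoherent sources.
L_total = 77 + 10·log₁₀(4) = 77 + 6.021 = 83.02 dB.

83.0 dB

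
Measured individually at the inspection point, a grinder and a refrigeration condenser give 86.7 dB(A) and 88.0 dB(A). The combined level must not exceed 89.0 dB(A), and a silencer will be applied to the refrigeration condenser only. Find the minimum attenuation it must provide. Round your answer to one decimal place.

2.9 dB

The untreated sources together contribute 10^(86.7/10) = 4.677e+08, i.e. 86.70 dB(A).
To meet 89.0 dB(A) overall, the treated refrigeration condenser may contribute at most 10^(89.0/10) − 4.677e+08 = 3.266e+08, i.e. 85.14 dB(A).
So the refrigeration condenser must be reduced from 88.0 to 85.14 dB(A): IL = 2.86 dB.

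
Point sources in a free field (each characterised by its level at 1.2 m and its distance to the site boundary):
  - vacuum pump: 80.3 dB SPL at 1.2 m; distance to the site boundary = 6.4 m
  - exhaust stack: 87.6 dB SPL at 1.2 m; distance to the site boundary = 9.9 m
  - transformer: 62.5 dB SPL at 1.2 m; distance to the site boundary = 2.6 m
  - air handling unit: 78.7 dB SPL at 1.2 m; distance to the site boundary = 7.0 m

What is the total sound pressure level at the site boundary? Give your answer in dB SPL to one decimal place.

71.7 dB SPL

Propagate each source to the receiver with L = L_ref − 20·log₁₀(r/r_ref), then add intensities.
vacuum pump: 80.3 − 20·log₁₀(6.4/1.2) = 80.3 − 14.54 = 65.76 dB SPL.
exhaust stack: 87.6 − 20·log₁₀(9.9/1.2) = 87.6 − 18.33 = 69.27 dB SPL.
transformer: 62.5 − 20·log₁₀(2.6/1.2) = 62.5 − 6.72 = 55.78 dB SPL.
air handling unit: 78.7 − 20·log₁₀(7.0/1.2) = 78.7 − 15.32 = 63.38 dB SPL.
Σ 10^(L/10) = 1.478e+07 → L_total = 10·log₁₀(1.478e+07) = 71.70 dB SPL.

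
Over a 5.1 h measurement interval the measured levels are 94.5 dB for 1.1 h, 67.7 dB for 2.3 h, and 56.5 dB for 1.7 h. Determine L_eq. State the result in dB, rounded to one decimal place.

The energy average is taken in the linear domain: L_eq = 10·log₁₀[(Σ tᵢ·10^(Lᵢ/10))/T], T = 5.1 h.
Σ tᵢ·10^(Lᵢ/10) = 1.1·10^(94.5/10) + 2.3·10^(67.7/10) + 1.7·10^(56.5/10) = 3.115e+09.
L_eq = 10·log₁₀(3.115e+09/5.1) = 87.86 dB.

87.9 dB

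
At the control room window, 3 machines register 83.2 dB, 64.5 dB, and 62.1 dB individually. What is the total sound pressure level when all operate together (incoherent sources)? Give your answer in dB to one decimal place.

For uncorrelated sources the intensities add, so convert each level to linear form, sum, and take 10·log₁₀ of the total.
Σ 10^(L/10) = 10^(83.2/10) + 10^(64.5/10) + 10^(62.1/10) = 2.134e+08.
L_total = 10·log₁₀(2.134e+08) = 83.29 dB.

83.3 dB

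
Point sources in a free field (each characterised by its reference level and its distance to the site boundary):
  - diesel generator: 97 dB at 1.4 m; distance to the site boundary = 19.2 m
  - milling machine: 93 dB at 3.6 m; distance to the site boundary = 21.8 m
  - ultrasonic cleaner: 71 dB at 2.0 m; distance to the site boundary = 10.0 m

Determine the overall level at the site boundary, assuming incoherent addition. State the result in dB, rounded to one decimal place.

First find each source's level at the receiver (point-source: −20·log₁₀(r/r_ref)), then combine on an intensity basis.
diesel generator: 97 − 20·log₁₀(19.2/1.4) = 97 − 22.74 = 74.26 dB.
milling machine: 93 − 20·log₁₀(21.8/3.6) = 93 − 15.64 = 77.36 dB.
ultrasonic cleaner: 71 − 20·log₁₀(10.0/2.0) = 71 − 13.98 = 57.02 dB.
Σ 10^(L/10) = 8.156e+07 → L_total = 10·log₁₀(8.156e+07) = 79.11 dB.

79.1 dB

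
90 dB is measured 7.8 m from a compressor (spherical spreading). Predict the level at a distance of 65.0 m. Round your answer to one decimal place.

71.6 dB

Point-source attenuation: ΔL = 20·log₁₀(r₂/r₁) = 20·log₁₀(65.0/7.8) = 18.416 dB.
L₂ = 90 − 20·log₁₀(65.0/7.8) = 90 − 18.416 = 71.58 dB.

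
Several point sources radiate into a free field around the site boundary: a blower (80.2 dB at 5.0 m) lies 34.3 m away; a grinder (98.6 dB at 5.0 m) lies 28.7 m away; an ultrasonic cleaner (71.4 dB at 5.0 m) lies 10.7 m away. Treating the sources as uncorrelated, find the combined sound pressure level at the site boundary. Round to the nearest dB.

Propagate each source to the receiver with L = L_ref − 20·log₁₀(r/r_ref), then add intensities.
blower: 80.2 − 20·log₁₀(34.3/5.0) = 80.2 − 16.73 = 63.47 dB.
grinder: 98.6 − 20·log₁₀(28.7/5.0) = 98.6 − 15.18 = 83.42 dB.
ultrasonic cleaner: 71.4 − 20·log₁₀(10.7/5.0) = 71.4 − 6.61 = 64.79 dB.
Σ 10^(L/10) = 2.251e+08 → L_total = 10·log₁₀(2.251e+08) = 83.52 dB.

84 dB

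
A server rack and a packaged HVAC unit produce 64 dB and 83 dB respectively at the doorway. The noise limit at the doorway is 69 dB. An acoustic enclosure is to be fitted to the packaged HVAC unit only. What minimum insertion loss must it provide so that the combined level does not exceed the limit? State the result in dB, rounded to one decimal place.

15.7 dB

Everything except the packaged HVAC unit sums to 10^(64/10) = 2.512e+06 in linear terms, 64.00 dB.
To meet 69 dB overall, the treated packaged HVAC unit may contribute at most 10^(69/10) − 2.512e+06 = 5.431e+06, i.e. 67.35 dB.
Required insertion loss = 83 − 67.35 = 15.65 dB.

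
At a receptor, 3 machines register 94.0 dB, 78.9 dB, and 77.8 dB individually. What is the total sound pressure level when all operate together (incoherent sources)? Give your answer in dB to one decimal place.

94.2 dB

Incoherent sources combine by intensity addition: L_total = 10·log₁₀(Σ 10^(L_i/10)).
Σ 10^(L/10) = 10^(94.0/10) + 10^(78.9/10) + 10^(77.8/10) = 2.650e+09.
L_total = 10·log₁₀(2.650e+09) = 94.23 dB.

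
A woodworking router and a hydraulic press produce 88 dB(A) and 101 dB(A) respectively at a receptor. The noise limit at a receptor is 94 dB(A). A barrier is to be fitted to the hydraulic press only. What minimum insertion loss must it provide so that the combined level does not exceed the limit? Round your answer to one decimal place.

Fixed contribution from the other source: Σ 10^(L/10) = 10^(88/10) = 6.310e+08 (88.00 dB(A)).
The limit corresponds to 10^(94/10) = 2.512e+09; subtracting the fixed part leaves 1.881e+09 for the hydraulic press, i.e. 92.74 dB(A).
Required insertion loss = 101 − 92.74 = 8.26 dB.

8.3 dB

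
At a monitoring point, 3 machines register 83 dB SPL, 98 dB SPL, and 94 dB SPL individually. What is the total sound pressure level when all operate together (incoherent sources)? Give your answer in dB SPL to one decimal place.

For uncorrelated sources the intensities add, so convert each level to linear form, sum, and take 10·log₁₀ of the total.
Σ 10^(L/10) = 10^(83/10) + 10^(98/10) + 10^(94/10) = 9.021e+09.
L_total = 10·log₁₀(9.021e+09) = 99.55 dB SPL.

99.6 dB SPL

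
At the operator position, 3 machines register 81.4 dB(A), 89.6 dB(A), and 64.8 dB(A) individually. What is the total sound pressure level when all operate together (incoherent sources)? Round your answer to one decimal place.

90.2 dB(A)

Incoherent sources combine by intensity addition: L_total = 10·log₁₀(Σ 10^(L_i/10)).
Σ 10^(L/10) = 10^(81.4/10) + 10^(89.6/10) + 10^(64.8/10) = 1.053e+09.
L_total = 10·log₁₀(1.053e+09) = 90.22 dB(A).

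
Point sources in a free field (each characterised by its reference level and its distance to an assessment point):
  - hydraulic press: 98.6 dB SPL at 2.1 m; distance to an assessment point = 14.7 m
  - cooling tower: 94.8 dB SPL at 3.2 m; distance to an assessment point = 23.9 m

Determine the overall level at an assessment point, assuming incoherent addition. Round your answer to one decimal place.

First find each source's level at the receiver (point-source: −20·log₁₀(r/r_ref)), then combine on an intensity basis.
hydraulic press: 98.6 − 20·log₁₀(14.7/2.1) = 98.6 − 16.90 = 81.70 dB SPL.
cooling tower: 94.8 − 20·log₁₀(23.9/3.2) = 94.8 − 17.46 = 77.34 dB SPL.
Σ 10^(L/10) = 2.020e+08 → L_total = 10·log₁₀(2.020e+08) = 83.05 dB SPL.

83.1 dB SPL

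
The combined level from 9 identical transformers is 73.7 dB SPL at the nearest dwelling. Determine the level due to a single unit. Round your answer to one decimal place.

64.2 dB SPL

9 equal contributions raise the level by 10·log₁₀ 9 = 9.542 dB, so each unit alone gives 73.7 − 9.542.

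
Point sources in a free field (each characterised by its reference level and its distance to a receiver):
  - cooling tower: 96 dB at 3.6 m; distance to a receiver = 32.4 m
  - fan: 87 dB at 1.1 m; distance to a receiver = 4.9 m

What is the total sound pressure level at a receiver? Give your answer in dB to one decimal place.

78.7 dB

First find each source's level at the receiver (point-source: −20·log₁₀(r/r_ref)), then combine on an intensity basis.
cooling tower: 96 − 20·log₁₀(32.4/3.6) = 96 − 19.08 = 76.92 dB.
fan: 87 − 20·log₁₀(4.9/1.1) = 87 − 12.98 = 74.02 dB.
Σ 10^(L/10) = 7.441e+07 → L_total = 10·log₁₀(7.441e+07) = 78.72 dB.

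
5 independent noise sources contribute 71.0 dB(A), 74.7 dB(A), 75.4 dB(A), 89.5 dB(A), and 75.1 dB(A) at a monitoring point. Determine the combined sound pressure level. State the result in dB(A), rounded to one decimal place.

For uncorrelated sources the intensities add, so convert each level to linear form, sum, and take 10·log₁₀ of the total.
Σ 10^(L/10) = 10^(71.0/10) + 10^(74.7/10) + 10^(75.4/10) + 10^(89.5/10) + 10^(75.1/10) = 1.000e+09.
L_total = 10·log₁₀(1.000e+09) = 90.00 dB(A).

90.0 dB(A)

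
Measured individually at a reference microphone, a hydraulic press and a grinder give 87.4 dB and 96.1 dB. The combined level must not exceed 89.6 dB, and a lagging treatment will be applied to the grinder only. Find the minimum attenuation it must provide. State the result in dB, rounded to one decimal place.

The untreated sources together contribute 10^(87.4/10) = 5.495e+08, i.e. 87.40 dB.
The limit corresponds to 10^(89.6/10) = 9.120e+08; subtracting the fixed part leaves 3.625e+08 for the grinder, i.e. 85.59 dB.
Required insertion loss = 96.1 − 85.59 = 10.51 dB.

10.5 dB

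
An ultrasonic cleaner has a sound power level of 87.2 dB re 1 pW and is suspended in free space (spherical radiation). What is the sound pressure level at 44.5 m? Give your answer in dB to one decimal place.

The power spreads over a sphere of area 4π·r², so L_p = L_w − 10·log₁₀(4π·r²).
4π·r² = 2.488e+04 m², 10·log₁₀ of that is 43.959 dB.
L_p = 87.2 − 43.959 = 43.24 dB.

43.2 dB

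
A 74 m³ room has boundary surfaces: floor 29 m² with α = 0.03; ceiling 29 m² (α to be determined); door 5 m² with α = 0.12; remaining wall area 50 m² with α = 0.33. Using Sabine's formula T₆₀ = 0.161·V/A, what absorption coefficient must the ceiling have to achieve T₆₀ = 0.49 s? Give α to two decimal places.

0.22

A = 0.161·V/T₆₀ = 0.161·74/0.49 = 24.31 m² sabins.
Absorption from the other surfaces = 29·0.03 + 5·0.12 + 50·0.33 = 17.97 m², so the ceiling must supply 6.34 m² over 29 m².
α = 6.34/29 = 0.219.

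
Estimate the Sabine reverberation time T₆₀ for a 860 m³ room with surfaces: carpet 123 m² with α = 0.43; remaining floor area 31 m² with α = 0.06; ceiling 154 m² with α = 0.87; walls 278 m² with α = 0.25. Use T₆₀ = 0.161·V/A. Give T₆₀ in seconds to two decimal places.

Total absorption A = 123·0.43 + 31·0.06 + 154·0.87 + 278·0.25 = 258.23 m² sabins.
T₆₀ = 0.161·V/A = 0.161·860/258.23 = 0.536 s.

0.54 s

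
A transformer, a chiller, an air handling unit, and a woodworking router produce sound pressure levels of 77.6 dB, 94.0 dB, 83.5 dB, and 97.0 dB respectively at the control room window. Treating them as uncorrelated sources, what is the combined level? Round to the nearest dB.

For uncorrelated sources the intensities add, so convert each level to linear form, sum, and take 10·log₁₀ of the total.
Σ 10^(L/10) = 10^(77.6/10) + 10^(94.0/10) + 10^(83.5/10) + 10^(97.0/10) = 7.805e+09.
L_total = 10·log₁₀(7.805e+09) = 98.92 dB.

99 dB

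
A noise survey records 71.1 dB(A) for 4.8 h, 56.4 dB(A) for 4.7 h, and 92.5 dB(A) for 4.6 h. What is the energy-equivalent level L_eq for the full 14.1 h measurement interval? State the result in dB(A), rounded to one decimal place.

L_eq = 10·log₁₀[(1/T)·Σ tᵢ·10^(Lᵢ/10)] with T = 14.1 h.
Σ tᵢ·10^(Lᵢ/10) = 4.8·10^(71.1/10) + 4.7·10^(56.4/10) + 4.6·10^(92.5/10) = 8.244e+09.
L_eq = 10·log₁₀(8.244e+09/14.1) = 87.67 dB(A).

87.7 dB(A)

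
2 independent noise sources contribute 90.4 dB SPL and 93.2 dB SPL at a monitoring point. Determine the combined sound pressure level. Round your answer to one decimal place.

Incoherent sources combine by intensity addition: L_total = 10·log₁₀(Σ 10^(L_i/10)).
Σ 10^(L/10) = 10^(90.4/10) + 10^(93.2/10) = 3.186e+09.
L_total = 10·log₁₀(3.186e+09) = 95.03 dB SPL.

95.0 dB SPL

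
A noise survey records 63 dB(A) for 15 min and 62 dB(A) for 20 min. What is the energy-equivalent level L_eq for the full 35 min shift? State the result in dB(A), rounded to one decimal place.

62.5 dB(A)

L_eq = 10·log₁₀[(1/T)·Σ tᵢ·10^(Lᵢ/10)] with T = 35 min.
Σ tᵢ·10^(Lᵢ/10) = 15·10^(63/10) + 20·10^(62/10) = 6.163e+07.
L_eq = 10·log₁₀(6.163e+07/35) = 62.46 dB(A).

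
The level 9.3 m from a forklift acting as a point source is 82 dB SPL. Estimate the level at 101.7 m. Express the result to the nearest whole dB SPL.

Point-source attenuation: ΔL = 20·log₁₀(r₂/r₁) = 20·log₁₀(101.7/9.3) = 20.777 dB.
L₂ = 82 − 20·log₁₀(101.7/9.3) = 82 − 20.777 = 61.22 dB SPL.

61 dB SPL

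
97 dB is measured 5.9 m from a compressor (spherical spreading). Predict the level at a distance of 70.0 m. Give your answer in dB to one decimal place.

75.5 dB

Spherical spreading from a point source gives a 20·log₁₀(r₂/r₁) drop.
L₂ = 97 − 20·log₁₀(70.0/5.9) = 97 − 21.485 = 75.52 dB.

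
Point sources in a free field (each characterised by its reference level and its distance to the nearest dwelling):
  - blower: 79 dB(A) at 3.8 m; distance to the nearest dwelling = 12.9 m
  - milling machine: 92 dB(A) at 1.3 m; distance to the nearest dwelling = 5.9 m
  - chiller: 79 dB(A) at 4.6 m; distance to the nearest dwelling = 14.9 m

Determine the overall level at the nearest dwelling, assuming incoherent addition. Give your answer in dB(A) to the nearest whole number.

First find each source's level at the receiver (point-source: −20·log₁₀(r/r_ref)), then combine on an intensity basis.
blower: 79 − 20·log₁₀(12.9/3.8) = 79 − 10.62 = 68.38 dB(A).
milling machine: 92 − 20·log₁₀(5.9/1.3) = 92 − 13.14 = 78.86 dB(A).
chiller: 79 − 20·log₁₀(14.9/4.6) = 79 − 10.21 = 68.79 dB(A).
Σ 10^(L/10) = 9.141e+07 → L_total = 10·log₁₀(9.141e+07) = 79.61 dB(A).

80 dB(A)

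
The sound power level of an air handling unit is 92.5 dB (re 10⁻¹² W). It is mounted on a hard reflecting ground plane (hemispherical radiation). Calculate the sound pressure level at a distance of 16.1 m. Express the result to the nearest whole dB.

The power spreads over a hemisphere of area 2π·r², so L_p = L_w − 10·log₁₀(2π·r²).
2π·r² = 1629 m², 10·log₁₀ of that is 32.118 dB.
L_p = 92.5 − 32.118 = 60.38 dB.

60 dB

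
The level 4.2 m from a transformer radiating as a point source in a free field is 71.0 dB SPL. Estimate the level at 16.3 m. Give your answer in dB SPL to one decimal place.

Point-source attenuation: ΔL = 20·log₁₀(r₂/r₁) = 20·log₁₀(16.3/4.2) = 11.779 dB.
L₂ = 71.0 − 20·log₁₀(16.3/4.2) = 71.0 − 11.779 = 59.22 dB SPL.

59.2 dB SPL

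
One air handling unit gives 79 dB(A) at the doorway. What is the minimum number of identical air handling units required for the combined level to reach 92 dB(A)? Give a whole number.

The shortfall is 92 − 79 = 13.0 dB, and N units add 10·log₁₀ N, so need 10·log₁₀ N ≥ 13.0.
N ≥ 10^(13.0/10) = 19.953, so N = 20.

20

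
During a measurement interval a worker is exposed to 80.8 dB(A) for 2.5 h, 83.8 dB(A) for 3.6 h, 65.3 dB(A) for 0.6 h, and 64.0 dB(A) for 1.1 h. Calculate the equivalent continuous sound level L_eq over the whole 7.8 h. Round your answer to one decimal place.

L_eq = 10·log₁₀[(1/T)·Σ tᵢ·10^(Lᵢ/10)] with T = 7.8 h.
Σ tᵢ·10^(Lᵢ/10) = 2.5·10^(80.8/10) + 3.6·10^(83.8/10) + 0.6·10^(65.3/10) + 1.1·10^(64.0/10) = 1.169e+09.
L_eq = 10·log₁₀(1.169e+09/7.8) = 81.76 dB(A).

81.8 dB(A)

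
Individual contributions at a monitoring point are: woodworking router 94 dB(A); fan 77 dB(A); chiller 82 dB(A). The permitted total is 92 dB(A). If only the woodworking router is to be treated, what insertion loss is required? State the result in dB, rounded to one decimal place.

2.6 dB

Fixed contribution from the other sources: Σ 10^(L/10) = 10^(77/10) + 10^(82/10) = 2.086e+08 (83.19 dB(A)).
The limit corresponds to 10^(92/10) = 1.585e+09; subtracting the fixed part leaves 1.376e+09 for the woodworking router, i.e. 91.39 dB(A).
Required insertion loss = 94 − 91.39 = 2.61 dB.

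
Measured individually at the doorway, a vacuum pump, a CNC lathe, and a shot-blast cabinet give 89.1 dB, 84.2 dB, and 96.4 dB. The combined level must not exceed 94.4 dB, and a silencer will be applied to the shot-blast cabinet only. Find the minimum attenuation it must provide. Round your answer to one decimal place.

The untreated sources together contribute 10^(89.1/10) + 10^(84.2/10) = 1.076e+09, i.e. 90.32 dB.
To meet 94.4 dB overall, the treated shot-blast cabinet may contribute at most 10^(94.4/10) − 1.076e+09 = 1.678e+09, i.e. 92.25 dB.
So the shot-blast cabinet must be reduced from 96.4 to 92.25 dB: IL = 4.15 dB.

4.2 dB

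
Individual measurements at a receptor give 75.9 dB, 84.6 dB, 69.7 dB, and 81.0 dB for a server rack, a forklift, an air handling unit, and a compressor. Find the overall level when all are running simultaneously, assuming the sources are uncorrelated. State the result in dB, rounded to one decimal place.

86.7 dB

For uncorrelated sources the intensities add, so convert each level to linear form, sum, and take 10·log₁₀ of the total.
Σ 10^(L/10) = 10^(75.9/10) + 10^(84.6/10) + 10^(69.7/10) + 10^(81.0/10) = 4.625e+08.
L_total = 10·log₁₀(4.625e+08) = 86.65 dB.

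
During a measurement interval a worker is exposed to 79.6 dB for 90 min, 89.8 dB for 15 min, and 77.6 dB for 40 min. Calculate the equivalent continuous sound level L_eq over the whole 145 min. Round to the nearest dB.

The energy average is taken in the linear domain: L_eq = 10·log₁₀[(Σ tᵢ·10^(Lᵢ/10))/T], T = 145 min.
Σ tᵢ·10^(Lᵢ/10) = 90·10^(79.6/10) + 15·10^(89.8/10) + 40·10^(77.6/10) = 2.483e+10.
L_eq = 10·log₁₀(2.483e+10/145) = 82.34 dB.

82 dB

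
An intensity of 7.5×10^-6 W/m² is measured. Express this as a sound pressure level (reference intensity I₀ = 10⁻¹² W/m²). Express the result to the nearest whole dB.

L = 10·log₁₀(I/I₀) = 10·log₁₀(7.5×10^-6/10⁻¹²) = 10·log₁₀(7.5×10^6).
L = 10·(0.8751 + 6) = 68.75 dB.

69 dB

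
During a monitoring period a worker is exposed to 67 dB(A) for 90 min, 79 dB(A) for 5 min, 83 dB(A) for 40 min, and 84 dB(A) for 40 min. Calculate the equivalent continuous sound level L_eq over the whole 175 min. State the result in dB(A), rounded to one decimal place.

80.3 dB(A)

L_eq = 10·log₁₀[(1/T)·Σ tᵢ·10^(Lᵢ/10)] with T = 175 min.
Σ tᵢ·10^(Lᵢ/10) = 90·10^(67/10) + 5·10^(79/10) + 40·10^(83/10) + 40·10^(84/10) = 1.888e+10.
L_eq = 10·log₁₀(1.888e+10/175) = 80.33 dB(A).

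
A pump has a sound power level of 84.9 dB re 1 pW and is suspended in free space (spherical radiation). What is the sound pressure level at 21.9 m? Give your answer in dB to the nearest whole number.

47 dB

The power spreads over a sphere of area 4π·r², so L_p = L_w − 10·log₁₀(4π·r²).
4π·r² = 6027 m², 10·log₁₀ of that is 37.801 dB.
L_p = 84.9 − 37.801 = 47.10 dB.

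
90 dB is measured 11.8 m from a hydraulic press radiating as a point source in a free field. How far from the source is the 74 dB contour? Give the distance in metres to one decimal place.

74.5 m

The 16.0 dB drop corresponds to a distance ratio of 10^(16.0/20) for a point source.
r₂ = 11.8·10^((90−74)/20) = 11.8·10^(16.0/20) = 74.45 m.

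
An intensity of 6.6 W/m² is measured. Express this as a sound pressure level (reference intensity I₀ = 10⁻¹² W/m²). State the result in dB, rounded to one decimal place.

128.2 dB

L = 10·log₁₀(I/I₀) = 10·log₁₀(6.6/10⁻¹²) = 10·log₁₀(6.6×10^12).
L = 10·(0.8195 + 12) = 128.20 dB.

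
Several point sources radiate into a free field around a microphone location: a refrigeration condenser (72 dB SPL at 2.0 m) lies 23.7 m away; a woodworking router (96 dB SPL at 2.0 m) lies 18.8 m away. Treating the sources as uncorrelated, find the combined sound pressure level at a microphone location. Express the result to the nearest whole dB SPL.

77 dB SPL

Apply inverse-square spreading to bring every level to the receiver, then sum 10^(L/10).
refrigeration condenser: 72 − 20·log₁₀(23.7/2.0) = 72 − 21.47 = 50.53 dB SPL.
woodworking router: 96 − 20·log₁₀(18.8/2.0) = 96 − 19.46 = 76.54 dB SPL.
Σ 10^(L/10) = 4.517e+07 → L_total = 10·log₁₀(4.517e+07) = 76.55 dB SPL.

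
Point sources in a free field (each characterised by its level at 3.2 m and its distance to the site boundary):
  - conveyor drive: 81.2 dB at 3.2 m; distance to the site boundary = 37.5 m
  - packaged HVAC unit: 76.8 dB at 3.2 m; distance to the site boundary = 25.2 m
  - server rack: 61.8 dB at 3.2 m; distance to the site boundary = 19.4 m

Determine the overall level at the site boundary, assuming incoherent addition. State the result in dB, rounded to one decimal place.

Propagate each source to the receiver with L = L_ref − 20·log₁₀(r/r_ref), then add intensities.
conveyor drive: 81.2 − 20·log₁₀(37.5/3.2) = 81.2 − 21.38 = 59.82 dB.
packaged HVAC unit: 76.8 − 20·log₁₀(25.2/3.2) = 76.8 − 17.93 = 58.87 dB.
server rack: 61.8 − 20·log₁₀(19.4/3.2) = 61.8 − 15.65 = 46.15 dB.
Σ 10^(L/10) = 1.773e+06 → L_total = 10·log₁₀(1.773e+06) = 62.49 dB.

62.5 dB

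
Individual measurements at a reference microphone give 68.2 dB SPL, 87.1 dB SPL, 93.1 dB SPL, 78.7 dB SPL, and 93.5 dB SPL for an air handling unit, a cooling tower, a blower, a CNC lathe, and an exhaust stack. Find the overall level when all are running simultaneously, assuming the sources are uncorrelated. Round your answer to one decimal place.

96.9 dB SPL

Incoherent sources combine by intensity addition: L_total = 10·log₁₀(Σ 10^(L_i/10)).
Σ 10^(L/10) = 10^(68.2/10) + 10^(87.1/10) + 10^(93.1/10) + 10^(78.7/10) + 10^(93.5/10) = 4.874e+09.
L_total = 10·log₁₀(4.874e+09) = 96.88 dB SPL.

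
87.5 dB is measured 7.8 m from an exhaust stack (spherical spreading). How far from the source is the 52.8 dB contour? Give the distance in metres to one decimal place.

For a point source L₁ − L₂ = 20·log₁₀(r₂/r₁), so r₂ = r₁·10^((L₁−L₂)/20).
r₂ = 7.8·10^((87.5−52.8)/20) = 7.8·10^(34.7/20) = 423.74 m.

423.7 m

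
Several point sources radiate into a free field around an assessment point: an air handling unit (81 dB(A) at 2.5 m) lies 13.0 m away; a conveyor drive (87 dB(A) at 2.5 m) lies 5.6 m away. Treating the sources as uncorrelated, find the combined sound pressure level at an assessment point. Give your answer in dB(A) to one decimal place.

80.2 dB(A)

First find each source's level at the receiver (point-source: −20·log₁₀(r/r_ref)), then combine on an intensity basis.
air handling unit: 81 − 20·log₁₀(13.0/2.5) = 81 − 14.32 = 66.68 dB(A).
conveyor drive: 87 − 20·log₁₀(5.6/2.5) = 87 − 7.00 = 80.00 dB(A).
Σ 10^(L/10) = 1.045e+08 → L_total = 10·log₁₀(1.045e+08) = 80.19 dB(A).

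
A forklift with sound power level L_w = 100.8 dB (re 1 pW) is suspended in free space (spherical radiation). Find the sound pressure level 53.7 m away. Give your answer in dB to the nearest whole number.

Free-field spherical radiation: L_p = L_w − 10·log₁₀(4π·r²), r = 53.7 m.
4π·r² = 3.624e+04 m², 10·log₁₀ of that is 45.592 dB.
L_p = 100.8 − 45.592 = 55.21 dB.

55 dB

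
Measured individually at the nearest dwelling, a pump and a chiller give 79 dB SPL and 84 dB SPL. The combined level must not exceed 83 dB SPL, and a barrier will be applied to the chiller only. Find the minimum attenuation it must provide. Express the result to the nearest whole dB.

The untreated sources together contribute 10^(79/10) = 7.943e+07, i.e. 79.00 dB SPL.
To meet 83 dB SPL overall, the treated chiller may contribute at most 10^(83/10) − 7.943e+07 = 1.201e+08, i.e. 80.80 dB SPL.
So the chiller must be reduced from 84 to 80.80 dB SPL: IL = 3.20 dB.

3 dB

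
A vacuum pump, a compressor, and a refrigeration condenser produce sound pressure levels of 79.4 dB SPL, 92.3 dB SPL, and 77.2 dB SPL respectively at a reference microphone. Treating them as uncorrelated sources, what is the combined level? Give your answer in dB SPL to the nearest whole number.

93 dB SPL

Incoherent sources combine by intensity addition: L_total = 10·log₁₀(Σ 10^(L_i/10)).
Σ 10^(L/10) = 10^(79.4/10) + 10^(92.3/10) + 10^(77.2/10) = 1.838e+09.
L_total = 10·log₁₀(1.838e+09) = 92.64 dB SPL.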